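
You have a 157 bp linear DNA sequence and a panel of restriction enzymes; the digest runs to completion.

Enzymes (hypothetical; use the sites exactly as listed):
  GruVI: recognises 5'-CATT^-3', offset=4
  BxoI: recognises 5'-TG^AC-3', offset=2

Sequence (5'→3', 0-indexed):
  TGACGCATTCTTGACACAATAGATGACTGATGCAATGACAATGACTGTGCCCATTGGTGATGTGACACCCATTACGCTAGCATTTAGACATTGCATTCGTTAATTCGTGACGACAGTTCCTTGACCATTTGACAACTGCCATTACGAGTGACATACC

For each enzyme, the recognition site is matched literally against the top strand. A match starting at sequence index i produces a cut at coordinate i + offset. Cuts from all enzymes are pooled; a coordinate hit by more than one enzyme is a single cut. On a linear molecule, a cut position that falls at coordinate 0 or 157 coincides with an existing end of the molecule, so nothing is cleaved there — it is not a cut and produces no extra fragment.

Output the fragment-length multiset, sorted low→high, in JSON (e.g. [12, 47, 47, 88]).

[2,2,4,5,6,6,7,7,7,8,9,9,11,12,12,12,12,12,14]

Site scan:
  GruVI CATT/4: at [5, 51, 69, 80, 88, 93, 125, 139] ⇒ [9, 55, 73, 84, 92, 97, 129, 143]
  BxoI TGAC/2: at [0, 11, 23, 35, 41, 62, 107, 121, 129, 148] ⇒ [2, 13, 25, 37, 43, 64, 109, 123, 131, 150]

Pooled cuts: [2, 9, 13, 25, 37, 43, 55, 64, 73, 84, 92, 97, 109, 123, 129, 131, 143, 150]

Fragments:
  [0,2): 2 bp
  [2,9): 7 bp
  [9,13): 4 bp
  [13,25): 12 bp
  [25,37): 12 bp
  [37,43): 6 bp
  [43,55): 12 bp
  [55,64): 9 bp
  [64,73): 9 bp
  [73,84): 11 bp
  [84,92): 8 bp
  [92,97): 5 bp
  [97,109): 12 bp
  [109,123): 14 bp
  [123,129): 6 bp
  [129,131): 2 bp
  [131,143): 12 bp
  [143,150): 7 bp
  [150,157): 7 bp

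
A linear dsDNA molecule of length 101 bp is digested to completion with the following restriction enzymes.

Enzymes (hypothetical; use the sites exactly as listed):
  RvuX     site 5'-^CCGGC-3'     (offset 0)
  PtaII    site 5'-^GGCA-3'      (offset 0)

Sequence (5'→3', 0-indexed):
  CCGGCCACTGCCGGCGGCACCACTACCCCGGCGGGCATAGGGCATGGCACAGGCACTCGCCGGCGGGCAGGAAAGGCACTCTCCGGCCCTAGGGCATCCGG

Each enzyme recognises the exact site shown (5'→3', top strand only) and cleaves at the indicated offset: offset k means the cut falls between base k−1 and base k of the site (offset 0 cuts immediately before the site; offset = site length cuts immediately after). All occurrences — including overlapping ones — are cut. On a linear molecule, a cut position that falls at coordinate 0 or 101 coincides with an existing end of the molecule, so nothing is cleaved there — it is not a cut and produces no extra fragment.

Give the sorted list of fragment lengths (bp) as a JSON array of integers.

Scan for sites:
  RvuX CCGGC/0: at [0, 10, 27, 59, 82] ⇒ [10, 27, 59, 82] (position 0 is a terminus of the linear molecule — no cut)
  PtaII GGCA/0: at [15, 33, 40, 45, 51, 65, 74, 92] ⇒ [15, 33, 40, 45, 51, 65, 74, 92]

All cut coordinates (distinct, sorted): [10, 15, 27, 33, 40, 45, 51, 59, 65, 74, 82, 92]

Fragment lengths:
  [0,10): 10 bp
  [10,15): 5 bp
  [15,27): 12 bp
  [27,33): 6 bp
  [33,40): 7 bp
  [40,45): 5 bp
  [45,51): 6 bp
  [51,59): 8 bp
  [59,65): 6 bp
  [65,74): 9 bp
  [74,82): 8 bp
  [82,92): 10 bp
  [92,101): 9 bp

[5,5,6,6,6,7,8,8,9,9,10,10,12]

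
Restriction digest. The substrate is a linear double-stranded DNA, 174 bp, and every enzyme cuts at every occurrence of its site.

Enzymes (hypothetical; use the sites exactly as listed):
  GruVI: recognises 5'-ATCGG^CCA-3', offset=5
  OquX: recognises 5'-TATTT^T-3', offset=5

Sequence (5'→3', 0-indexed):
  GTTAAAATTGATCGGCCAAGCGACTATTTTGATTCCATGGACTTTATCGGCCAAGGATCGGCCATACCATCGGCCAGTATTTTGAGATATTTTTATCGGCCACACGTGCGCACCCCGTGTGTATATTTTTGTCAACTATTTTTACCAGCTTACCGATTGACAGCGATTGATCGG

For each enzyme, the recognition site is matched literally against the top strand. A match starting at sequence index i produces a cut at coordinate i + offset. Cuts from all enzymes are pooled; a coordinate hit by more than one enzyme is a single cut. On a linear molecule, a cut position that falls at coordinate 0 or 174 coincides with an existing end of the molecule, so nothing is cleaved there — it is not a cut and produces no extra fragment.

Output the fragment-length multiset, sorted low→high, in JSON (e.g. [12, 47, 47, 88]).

Site scan:
  GruVI (ATCGGCCA, off=5): starts [10, 45, 56, 68, 94] → cuts [15, 50, 61, 73, 99]
  OquX (TATTTT, off=5): starts [24, 77, 87, 123, 136] → cuts [29, 82, 92, 128, 141]

All cut coordinates (distinct, sorted): [15, 29, 50, 61, 73, 82, 92, 99, 128, 141]

Fragment lengths:
  [0,15): 15 bp
  [15,29): 14 bp
  [29,50): 21 bp
  [50,61): 11 bp
  [61,73): 12 bp
  [73,82): 9 bp
  [82,92): 10 bp
  [92,99): 7 bp
  [99,128): 29 bp
  [128,141): 13 bp
  [141,174): 33 bp

[7,9,10,11,12,13,14,15,21,29,33]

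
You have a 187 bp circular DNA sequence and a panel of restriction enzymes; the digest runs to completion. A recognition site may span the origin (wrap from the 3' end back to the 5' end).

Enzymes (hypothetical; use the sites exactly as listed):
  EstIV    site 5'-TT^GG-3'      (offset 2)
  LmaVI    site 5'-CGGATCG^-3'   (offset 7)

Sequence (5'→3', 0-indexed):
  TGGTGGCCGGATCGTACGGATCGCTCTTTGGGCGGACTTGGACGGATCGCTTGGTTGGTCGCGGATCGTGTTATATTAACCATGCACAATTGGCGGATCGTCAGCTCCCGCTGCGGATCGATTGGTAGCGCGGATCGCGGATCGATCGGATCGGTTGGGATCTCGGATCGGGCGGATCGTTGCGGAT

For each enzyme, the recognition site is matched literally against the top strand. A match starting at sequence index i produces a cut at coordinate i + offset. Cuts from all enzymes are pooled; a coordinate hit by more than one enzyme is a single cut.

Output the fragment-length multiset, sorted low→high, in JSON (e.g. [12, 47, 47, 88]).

Scan for sites:
  EstIV TTGG/2: at [27, 37, 50, 54, 89, 121, 154, 186] ⇒ [1, 29, 39, 52, 56, 91, 123, 156]
  LmaVI CGGATCG/7: at [7, 16, 42, 61, 93, 113, 130, 137, 146, 163, 172] ⇒ [14, 23, 49, 68, 100, 120, 137, 144, 153, 170, 179]

Pooled cuts: [1, 14, 23, 29, 39, 49, 52, 56, 68, 91, 100, 120, 123, 137, 144, 153, 156, 170, 179]

Fragments:
  1→14: 13 bp
  14→23: 9 bp
  23→29: 6 bp
  29→39: 10 bp
  39→49: 10 bp
  49→52: 3 bp
  52→56: 4 bp
  56→68: 12 bp
  68→91: 23 bp
  91→100: 9 bp
  100→120: 20 bp
  120→123: 3 bp
  123→137: 14 bp
  137→144: 7 bp
  144→153: 9 bp
  153→156: 3 bp
  156→170: 14 bp
  170→179: 9 bp
  179→1 (wrap): 187-179+1 = 9 bp

[3,3,3,4,6,7,9,9,9,9,9,10,10,12,13,14,14,20,23]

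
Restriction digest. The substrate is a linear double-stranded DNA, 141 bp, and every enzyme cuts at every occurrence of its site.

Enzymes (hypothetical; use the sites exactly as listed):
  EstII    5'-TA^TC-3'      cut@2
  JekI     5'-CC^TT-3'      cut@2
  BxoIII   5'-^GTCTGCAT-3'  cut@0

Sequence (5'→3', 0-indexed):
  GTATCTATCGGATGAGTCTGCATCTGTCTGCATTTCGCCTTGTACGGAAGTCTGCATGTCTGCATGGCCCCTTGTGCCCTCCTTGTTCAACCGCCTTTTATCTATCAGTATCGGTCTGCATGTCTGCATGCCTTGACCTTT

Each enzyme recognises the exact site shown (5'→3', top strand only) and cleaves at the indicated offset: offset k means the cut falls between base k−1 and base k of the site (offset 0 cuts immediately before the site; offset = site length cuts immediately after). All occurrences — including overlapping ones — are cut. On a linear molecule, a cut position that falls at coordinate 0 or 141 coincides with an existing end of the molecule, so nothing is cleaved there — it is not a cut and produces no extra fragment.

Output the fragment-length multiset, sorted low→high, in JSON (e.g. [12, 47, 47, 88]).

Per-enzyme occurrences:
  EstII (TATC, off=2): starts [1, 5, 98, 102, 108] → cuts [3, 7, 100, 104, 110]
  JekI (CCTT, off=2): starts [37, 69, 80, 93, 130, 136] → cuts [39, 71, 82, 95, 132, 138]
  BxoIII (GTCTGCAT, off=0): starts [15, 25, 49, 57, 113, 121] → cuts [15, 25, 49, 57, 113, 121]

All cut coordinates (distinct, sorted): [3, 7, 15, 25, 39, 49, 57, 71, 82, 95, 100, 104, 110, 113, 121, 132, 138]

Fragment lengths:
  [0,3): 3 bp
  [3,7): 4 bp
  [7,15): 8 bp
  [15,25): 10 bp
  [25,39): 14 bp
  [39,49): 10 bp
  [49,57): 8 bp
  [57,71): 14 bp
  [71,82): 11 bp
  [82,95): 13 bp
  [95,100): 5 bp
  [100,104): 4 bp
  [104,110): 6 bp
  [110,113): 3 bp
  [113,121): 8 bp
  [121,132): 11 bp
  [132,138): 6 bp
  [138,141): 3 bp

[3,3,3,4,4,5,6,6,8,8,8,10,10,11,11,13,14,14]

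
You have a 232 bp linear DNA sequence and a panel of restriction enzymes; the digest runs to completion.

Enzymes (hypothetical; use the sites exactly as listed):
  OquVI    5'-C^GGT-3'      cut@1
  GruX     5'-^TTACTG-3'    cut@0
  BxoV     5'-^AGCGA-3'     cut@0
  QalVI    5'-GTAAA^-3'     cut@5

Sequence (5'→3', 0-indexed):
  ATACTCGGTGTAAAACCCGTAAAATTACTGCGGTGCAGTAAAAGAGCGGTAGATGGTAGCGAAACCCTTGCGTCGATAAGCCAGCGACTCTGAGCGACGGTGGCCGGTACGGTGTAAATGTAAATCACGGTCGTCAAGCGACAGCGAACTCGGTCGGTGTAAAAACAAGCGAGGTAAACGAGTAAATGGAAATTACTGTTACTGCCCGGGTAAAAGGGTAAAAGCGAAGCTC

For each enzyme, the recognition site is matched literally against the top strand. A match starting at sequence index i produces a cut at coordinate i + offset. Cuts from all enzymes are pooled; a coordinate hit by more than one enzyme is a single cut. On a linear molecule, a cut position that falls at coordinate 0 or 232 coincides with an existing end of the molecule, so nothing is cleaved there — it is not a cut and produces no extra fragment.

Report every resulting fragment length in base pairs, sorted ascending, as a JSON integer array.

Scan for sites:
  OquVI CGGT/1: at [5, 30, 46, 97, 104, 109, 127, 150, 154] ⇒ [6, 31, 47, 98, 105, 110, 128, 151, 155]
  GruX TTACTG/0: at [24, 192, 198] ⇒ [24, 192, 198]
  BxoV AGCGA/0: at [57, 82, 92, 136, 142, 167, 222] ⇒ [57, 82, 92, 136, 142, 167, 222]
  QalVI GTAAA/5: at [9, 18, 37, 113, 119, 158, 173, 181, 209, 217] ⇒ [14, 23, 42, 118, 124, 163, 178, 186, 214, 222]

Pooled cuts: [6, 14, 23, 24, 31, 42, 47, 57, 82, 92, 98, 105, 110, 118, 124, 128, 136, 142, 151, 155, 163, 167, 178, 186, 192, 198, 214, 222]

Fragment lengths:
  [0,6): 6 bp
  [6,14): 8 bp
  [14,23): 9 bp
  [23,24): 1 bp
  [24,31): 7 bp
  [31,42): 11 bp
  [42,47): 5 bp
  [47,57): 10 bp
  [57,82): 25 bp
  [82,92): 10 bp
  [92,98): 6 bp
  [98,105): 7 bp
  [105,110): 5 bp
  [110,118): 8 bp
  [118,124): 6 bp
  [124,128): 4 bp
  [128,136): 8 bp
  [136,142): 6 bp
  [142,151): 9 bp
  [151,155): 4 bp
  [155,163): 8 bp
  [163,167): 4 bp
  [167,178): 11 bp
  [178,186): 8 bp
  [186,192): 6 bp
  [192,198): 6 bp
  [198,214): 16 bp
  [214,222): 8 bp
  [222,232): 10 bp

[1,4,4,4,5,5,6,6,6,6,6,6,7,7,8,8,8,8,8,8,9,9,10,10,10,11,11,16,25]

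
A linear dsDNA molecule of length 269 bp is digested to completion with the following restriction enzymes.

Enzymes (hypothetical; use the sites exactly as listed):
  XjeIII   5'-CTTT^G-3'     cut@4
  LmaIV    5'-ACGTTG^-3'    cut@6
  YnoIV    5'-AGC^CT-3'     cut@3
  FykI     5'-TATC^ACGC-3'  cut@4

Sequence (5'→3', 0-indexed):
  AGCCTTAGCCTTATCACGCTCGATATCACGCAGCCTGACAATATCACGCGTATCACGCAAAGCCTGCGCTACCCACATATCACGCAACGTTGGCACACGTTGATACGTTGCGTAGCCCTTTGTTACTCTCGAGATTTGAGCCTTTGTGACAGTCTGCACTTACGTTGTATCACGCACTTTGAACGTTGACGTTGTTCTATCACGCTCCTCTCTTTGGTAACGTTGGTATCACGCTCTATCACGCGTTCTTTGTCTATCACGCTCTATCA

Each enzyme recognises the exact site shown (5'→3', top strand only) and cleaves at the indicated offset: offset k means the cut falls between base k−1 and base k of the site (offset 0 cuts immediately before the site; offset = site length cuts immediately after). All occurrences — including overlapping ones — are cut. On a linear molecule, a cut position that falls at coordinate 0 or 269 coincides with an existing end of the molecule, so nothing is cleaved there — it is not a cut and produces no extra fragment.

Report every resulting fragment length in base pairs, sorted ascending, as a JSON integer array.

[3,4,4,5,6,6,6,7,7,7,8,8,9,9,9,10,10,10,11,11,11,11,11,12,14,18,20,22]

Scan for sites:
  XjeIII CTTTG/4: at [117, 141, 176, 211, 247] ⇒ [121, 145, 180, 215, 251]
  LmaIV ACGTTG/6: at [86, 96, 104, 161, 182, 188, 219] ⇒ [92, 102, 110, 167, 188, 194, 225]
  YnoIV AGCCT/3: at [0, 6, 31, 60, 138] ⇒ [3, 9, 34, 63, 141]
  FykI TATCACGC/4: at [11, 23, 41, 50, 77, 167, 197, 226, 236, 254] ⇒ [15, 27, 45, 54, 81, 171, 201, 230, 240, 258]

Pooled cuts: [3, 9, 15, 27, 34, 45, 54, 63, 81, 92, 102, 110, 121, 141, 145, 167, 171, 180, 188, 194, 201, 215, 225, 230, 240, 251, 258]

Fragment lengths:
  [0,3): 3 bp
  [3,9): 6 bp
  [9,15): 6 bp
  [15,27): 12 bp
  [27,34): 7 bp
  [34,45): 11 bp
  [45,54): 9 bp
  [54,63): 9 bp
  [63,81): 18 bp
  [81,92): 11 bp
  [92,102): 10 bp
  [102,110): 8 bp
  [110,121): 11 bp
  [121,141): 20 bp
  [141,145): 4 bp
  [145,167): 22 bp
  [167,171): 4 bp
  [171,180): 9 bp
  [180,188): 8 bp
  [188,194): 6 bp
  [194,201): 7 bp
  [201,215): 14 bp
  [215,225): 10 bp
  [225,230): 5 bp
  [230,240): 10 bp
  [240,251): 11 bp
  [251,258): 7 bp
  [258,269): 11 bp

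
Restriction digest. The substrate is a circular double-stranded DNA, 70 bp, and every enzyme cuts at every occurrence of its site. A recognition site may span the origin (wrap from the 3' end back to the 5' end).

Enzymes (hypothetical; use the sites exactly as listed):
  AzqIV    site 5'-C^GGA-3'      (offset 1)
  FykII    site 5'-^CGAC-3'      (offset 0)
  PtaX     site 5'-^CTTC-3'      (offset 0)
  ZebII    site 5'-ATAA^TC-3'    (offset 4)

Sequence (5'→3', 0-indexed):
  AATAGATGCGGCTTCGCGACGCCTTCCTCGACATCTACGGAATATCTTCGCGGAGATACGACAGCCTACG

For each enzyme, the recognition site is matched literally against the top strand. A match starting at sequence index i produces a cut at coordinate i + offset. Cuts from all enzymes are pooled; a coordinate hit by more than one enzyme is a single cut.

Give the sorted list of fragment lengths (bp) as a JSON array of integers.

[5,6,6,6,7,7,10,23]

Site scan:
  AzqIV CGGA/1: at [37, 50] ⇒ [38, 51]
  FykII CGAC/0: at [16, 28, 58] ⇒ [16, 28, 58]
  PtaX CTTC/0: at [11, 22, 45] ⇒ [11, 22, 45]
  ZebII (ATAATC, off=4): no sites

Pooled cuts: [11, 16, 22, 28, 38, 45, 51, 58]

Fragments:
  11→16: 5 bp
  16→22: 6 bp
  22→28: 6 bp
  28→38: 10 bp
  38→45: 7 bp
  45→51: 6 bp
  51→58: 7 bp
  58→11 (wrap): 70-58+11 = 23 bp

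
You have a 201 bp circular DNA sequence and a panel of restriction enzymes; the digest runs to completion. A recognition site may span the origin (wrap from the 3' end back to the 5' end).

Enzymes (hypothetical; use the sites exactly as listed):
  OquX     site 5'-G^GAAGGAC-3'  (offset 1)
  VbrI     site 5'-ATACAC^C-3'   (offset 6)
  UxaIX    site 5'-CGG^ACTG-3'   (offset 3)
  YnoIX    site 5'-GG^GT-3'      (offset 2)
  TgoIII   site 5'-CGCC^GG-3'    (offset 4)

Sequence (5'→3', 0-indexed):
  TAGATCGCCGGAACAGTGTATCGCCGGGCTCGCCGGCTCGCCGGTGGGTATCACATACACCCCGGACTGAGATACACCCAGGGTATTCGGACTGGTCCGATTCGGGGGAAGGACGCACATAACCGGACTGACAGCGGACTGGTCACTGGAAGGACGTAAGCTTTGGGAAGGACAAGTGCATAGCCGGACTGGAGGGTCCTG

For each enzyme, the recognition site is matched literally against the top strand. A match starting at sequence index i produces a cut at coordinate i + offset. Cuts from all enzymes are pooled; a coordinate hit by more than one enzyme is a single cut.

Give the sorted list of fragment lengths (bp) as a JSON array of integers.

Per-enzyme occurrences:
  OquX GGAAGGAC/1: at [106, 147, 165] ⇒ [107, 148, 166]
  VbrI ATACACC/6: at [54, 71] ⇒ [60, 77]
  UxaIX CGGACTG/3: at [62, 87, 123, 134, 184] ⇒ [65, 90, 126, 137, 187]
  YnoIX GGGT/2: at [45, 80, 193] ⇒ [47, 82, 195]
  TgoIII CGCCGG/4: at [5, 21, 30, 38] ⇒ [9, 25, 34, 42]

All cut coordinates (distinct, sorted): [9, 25, 34, 42, 47, 60, 65, 77, 82, 90, 107, 126, 137, 148, 166, 187, 195]

Fragment lengths:
  9→25: 16 bp
  25→34: 9 bp
  34→42: 8 bp
  42→47: 5 bp
  47→60: 13 bp
  60→65: 5 bp
  65→77: 12 bp
  77→82: 5 bp
  82→90: 8 bp
  90→107: 17 bp
  107→126: 19 bp
  126→137: 11 bp
  137→148: 11 bp
  148→166: 18 bp
  166→187: 21 bp
  187→195: 8 bp
  195→9 (wrap): 201-195+9 = 15 bp

[5,5,5,8,8,8,9,11,11,12,13,15,16,17,18,19,21]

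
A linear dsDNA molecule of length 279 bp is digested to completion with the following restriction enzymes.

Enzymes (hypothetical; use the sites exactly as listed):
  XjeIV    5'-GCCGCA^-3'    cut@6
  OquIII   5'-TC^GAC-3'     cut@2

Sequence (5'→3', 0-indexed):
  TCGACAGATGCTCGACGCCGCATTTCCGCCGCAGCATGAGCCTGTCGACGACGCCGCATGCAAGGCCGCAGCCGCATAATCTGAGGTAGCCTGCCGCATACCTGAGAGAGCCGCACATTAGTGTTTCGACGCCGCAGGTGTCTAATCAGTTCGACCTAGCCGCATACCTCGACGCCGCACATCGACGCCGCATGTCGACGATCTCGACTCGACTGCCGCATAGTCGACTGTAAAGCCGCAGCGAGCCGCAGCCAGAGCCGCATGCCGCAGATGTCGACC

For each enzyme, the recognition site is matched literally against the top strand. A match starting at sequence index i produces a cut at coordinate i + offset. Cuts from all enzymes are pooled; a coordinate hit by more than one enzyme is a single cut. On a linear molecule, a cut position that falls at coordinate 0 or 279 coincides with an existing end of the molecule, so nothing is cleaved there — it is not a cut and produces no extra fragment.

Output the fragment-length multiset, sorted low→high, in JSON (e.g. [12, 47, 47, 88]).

Scan for sites:
  XjeIV (GCCGCA, off=6): starts [16, 27, 52, 64, 70, 92, 109, 130, 158, 173, 186, 214, 234, 244, 256, 263] → cuts [22, 33, 58, 70, 76, 98, 115, 136, 164, 179, 192, 220, 240, 250, 262, 269]
  OquIII (TCGAC, off=2): starts [0, 11, 44, 125, 150, 168, 181, 194, 203, 208, 223, 273] → cuts [2, 13, 46, 127, 152, 170, 183, 196, 205, 210, 225, 275]

All cut coordinates (distinct, sorted): [2, 13, 22, 33, 46, 58, 70, 76, 98, 115, 127, 136, 152, 164, 170, 179, 183, 192, 196, 205, 210, 220, 225, 240, 250, 262, 269, 275]

Fragment lengths:
  [0,2): 2 bp
  [2,13): 11 bp
  [13,22): 9 bp
  [22,33): 11 bp
  [33,46): 13 bp
  [46,58): 12 bp
  [58,70): 12 bp
  [70,76): 6 bp
  [76,98): 22 bp
  [98,115): 17 bp
  [115,127): 12 bp
  [127,136): 9 bp
  [136,152): 16 bp
  [152,164): 12 bp
  [164,170): 6 bp
  [170,179): 9 bp
  [179,183): 4 bp
  [183,192): 9 bp
  [192,196): 4 bp
  [196,205): 9 bp
  [205,210): 5 bp
  [210,220): 10 bp
  [220,225): 5 bp
  [225,240): 15 bp
  [240,250): 10 bp
  [250,262): 12 bp
  [262,269): 7 bp
  [269,275): 6 bp
  [275,279): 4 bp

[2,4,4,4,5,5,6,6,6,7,9,9,9,9,9,10,10,11,11,12,12,12,12,12,13,15,16,17,22]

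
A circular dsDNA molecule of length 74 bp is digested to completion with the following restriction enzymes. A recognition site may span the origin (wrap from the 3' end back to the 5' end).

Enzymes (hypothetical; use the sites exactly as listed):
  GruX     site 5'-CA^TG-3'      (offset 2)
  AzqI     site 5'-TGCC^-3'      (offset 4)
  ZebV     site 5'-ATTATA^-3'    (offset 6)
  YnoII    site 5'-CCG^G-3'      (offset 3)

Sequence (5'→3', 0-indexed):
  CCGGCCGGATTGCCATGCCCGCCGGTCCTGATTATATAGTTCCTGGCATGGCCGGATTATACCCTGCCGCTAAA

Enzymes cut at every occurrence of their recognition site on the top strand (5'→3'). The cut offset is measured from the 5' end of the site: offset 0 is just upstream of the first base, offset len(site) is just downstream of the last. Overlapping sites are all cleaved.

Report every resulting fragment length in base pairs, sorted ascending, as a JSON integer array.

Site scan:
  GruX CATG/2: at [13, 46] ⇒ [15, 48]
  AzqI TGCC/4: at [10, 15, 64] ⇒ [14, 19, 68]
  ZebV ATTATA/6: at [30, 55] ⇒ [36, 61]
  YnoII CCGG/3: at [0, 4, 21, 51] ⇒ [3, 7, 24, 54]

All cut coordinates (distinct, sorted): [3, 7, 14, 15, 19, 24, 36, 48, 54, 61, 68]

Fragments:
  3→7: 4 bp
  7→14: 7 bp
  14→15: 1 bp
  15→19: 4 bp
  19→24: 5 bp
  24→36: 12 bp
  36→48: 12 bp
  48→54: 6 bp
  54→61: 7 bp
  61→68: 7 bp
  68→3 (wrap): 74-68+3 = 9 bp

[1,4,4,5,6,7,7,7,9,12,12]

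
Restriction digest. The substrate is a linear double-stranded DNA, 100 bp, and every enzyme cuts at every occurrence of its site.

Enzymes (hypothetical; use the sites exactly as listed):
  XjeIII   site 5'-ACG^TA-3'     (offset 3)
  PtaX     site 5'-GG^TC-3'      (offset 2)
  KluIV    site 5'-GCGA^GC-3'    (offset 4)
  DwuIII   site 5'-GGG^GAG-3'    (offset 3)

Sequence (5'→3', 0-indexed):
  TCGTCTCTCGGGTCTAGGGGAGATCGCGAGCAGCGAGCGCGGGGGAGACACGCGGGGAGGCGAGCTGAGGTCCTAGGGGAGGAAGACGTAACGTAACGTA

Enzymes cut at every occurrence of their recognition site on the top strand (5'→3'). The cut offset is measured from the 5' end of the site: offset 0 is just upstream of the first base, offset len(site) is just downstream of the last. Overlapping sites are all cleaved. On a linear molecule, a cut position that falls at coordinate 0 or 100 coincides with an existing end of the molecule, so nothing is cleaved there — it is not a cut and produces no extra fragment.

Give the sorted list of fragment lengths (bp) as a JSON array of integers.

[2,5,5,7,7,7,7,8,8,10,10,12,12]

Scan for sites:
  XjeIII ACGTA/3: at [85, 90, 95] ⇒ [88, 93, 98]
  PtaX GGTC/2: at [10, 68] ⇒ [12, 70]
  KluIV GCGAGC/4: at [25, 32, 59] ⇒ [29, 36, 63]
  DwuIII GGGGAG/3: at [16, 41, 53, 75] ⇒ [19, 44, 56, 78]

All cut coordinates (distinct, sorted): [12, 19, 29, 36, 44, 56, 63, 70, 78, 88, 93, 98]

Fragment lengths:
  [0,12): 12 bp
  [12,19): 7 bp
  [19,29): 10 bp
  [29,36): 7 bp
  [36,44): 8 bp
  [44,56): 12 bp
  [56,63): 7 bp
  [63,70): 7 bp
  [70,78): 8 bp
  [78,88): 10 bp
  [88,93): 5 bp
  [93,98): 5 bp
  [98,100): 2 bp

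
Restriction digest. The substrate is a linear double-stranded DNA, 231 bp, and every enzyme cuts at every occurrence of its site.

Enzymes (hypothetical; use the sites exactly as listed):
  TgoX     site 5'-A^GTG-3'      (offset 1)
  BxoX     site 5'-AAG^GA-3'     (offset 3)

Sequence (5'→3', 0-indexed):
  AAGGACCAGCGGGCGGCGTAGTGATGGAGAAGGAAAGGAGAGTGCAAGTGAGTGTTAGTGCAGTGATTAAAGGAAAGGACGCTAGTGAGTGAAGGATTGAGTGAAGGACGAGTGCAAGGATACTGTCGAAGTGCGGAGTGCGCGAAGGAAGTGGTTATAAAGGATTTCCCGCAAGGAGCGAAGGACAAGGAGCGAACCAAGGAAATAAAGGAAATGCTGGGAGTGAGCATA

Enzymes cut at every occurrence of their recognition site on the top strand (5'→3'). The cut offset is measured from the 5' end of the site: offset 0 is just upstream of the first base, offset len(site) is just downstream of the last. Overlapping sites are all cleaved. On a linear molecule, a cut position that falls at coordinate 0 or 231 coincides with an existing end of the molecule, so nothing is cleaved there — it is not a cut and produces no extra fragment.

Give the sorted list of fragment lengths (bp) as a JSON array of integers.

Scan for sites:
  TgoX AGTG/1: at [19, 40, 46, 50, 56, 61, 83, 87, 99, 110, 129, 136, 149, 221] ⇒ [20, 41, 47, 51, 57, 62, 84, 88, 100, 111, 130, 137, 150, 222]
  BxoX AAGGA/3: at [0, 29, 34, 69, 74, 91, 103, 115, 144, 159, 172, 180, 186, 198, 207] ⇒ [3, 32, 37, 72, 77, 94, 106, 118, 147, 162, 175, 183, 189, 201, 210]

Pooled cuts: [3, 20, 32, 37, 41, 47, 51, 57, 62, 72, 77, 84, 88, 94, 100, 106, 111, 118, 130, 137, 147, 150, 162, 175, 183, 189, 201, 210, 222]

Fragments:
  [0,3): 3 bp
  [3,20): 17 bp
  [20,32): 12 bp
  [32,37): 5 bp
  [37,41): 4 bp
  [41,47): 6 bp
  [47,51): 4 bp
  [51,57): 6 bp
  [57,62): 5 bp
  [62,72): 10 bp
  [72,77): 5 bp
  [77,84): 7 bp
  [84,88): 4 bp
  [88,94): 6 bp
  [94,100): 6 bp
  [100,106): 6 bp
  [106,111): 5 bp
  [111,118): 7 bp
  [118,130): 12 bp
  [130,137): 7 bp
  [137,147): 10 bp
  [147,150): 3 bp
  [150,162): 12 bp
  [162,175): 13 bp
  [175,183): 8 bp
  [183,189): 6 bp
  [189,201): 12 bp
  [201,210): 9 bp
  [210,222): 12 bp
  [222,231): 9 bp

[3,3,4,4,4,5,5,5,5,6,6,6,6,6,6,7,7,7,8,9,9,10,10,12,12,12,12,12,13,17]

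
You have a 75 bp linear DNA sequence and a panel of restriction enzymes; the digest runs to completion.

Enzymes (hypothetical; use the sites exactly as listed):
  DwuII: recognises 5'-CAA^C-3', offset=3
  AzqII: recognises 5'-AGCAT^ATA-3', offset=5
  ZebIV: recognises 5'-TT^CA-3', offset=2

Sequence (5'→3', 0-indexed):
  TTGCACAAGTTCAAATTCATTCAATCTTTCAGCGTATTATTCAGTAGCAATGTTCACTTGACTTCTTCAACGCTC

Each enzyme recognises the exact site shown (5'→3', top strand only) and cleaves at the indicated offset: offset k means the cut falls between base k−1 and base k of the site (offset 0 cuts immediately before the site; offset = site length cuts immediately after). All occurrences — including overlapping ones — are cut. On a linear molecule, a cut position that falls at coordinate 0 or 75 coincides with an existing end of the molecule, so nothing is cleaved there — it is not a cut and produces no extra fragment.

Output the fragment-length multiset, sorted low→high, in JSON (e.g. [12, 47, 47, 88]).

[3,4,5,6,8,11,12,13,13]

Per-enzyme occurrences:
  DwuII CAAC/3: at [67] ⇒ [70]
  AzqII (AGCATATA, off=5): no sites
  ZebIV TTCA/2: at [9, 15, 19, 27, 39, 52, 65] ⇒ [11, 17, 21, 29, 41, 54, 67]

Pooled cuts: [11, 17, 21, 29, 41, 54, 67, 70]

Fragments:
  [0,11): 11 bp
  [11,17): 6 bp
  [17,21): 4 bp
  [21,29): 8 bp
  [29,41): 12 bp
  [41,54): 13 bp
  [54,67): 13 bp
  [67,70): 3 bp
  [70,75): 5 bp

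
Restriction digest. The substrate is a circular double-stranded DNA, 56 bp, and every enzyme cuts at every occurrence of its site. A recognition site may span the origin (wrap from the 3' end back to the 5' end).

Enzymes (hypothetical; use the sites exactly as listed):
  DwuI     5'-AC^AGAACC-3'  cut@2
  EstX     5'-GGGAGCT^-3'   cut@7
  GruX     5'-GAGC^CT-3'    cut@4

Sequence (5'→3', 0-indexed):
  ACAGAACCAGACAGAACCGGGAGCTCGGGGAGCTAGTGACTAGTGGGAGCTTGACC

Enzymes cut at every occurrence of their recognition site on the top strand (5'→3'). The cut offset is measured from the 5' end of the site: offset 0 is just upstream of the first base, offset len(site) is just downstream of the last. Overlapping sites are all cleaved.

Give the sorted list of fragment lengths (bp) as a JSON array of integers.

Site scan:
  DwuI ACAGAACC/2: at [0, 10] ⇒ [2, 12]
  EstX GGGAGCT/7: at [18, 27, 44] ⇒ [25, 34, 51]
  GruX (GAGCCT, off=4): no sites

All cut coordinates (distinct, sorted): [2, 12, 25, 34, 51]

Fragment lengths:
  2→12: 10 bp
  12→25: 13 bp
  25→34: 9 bp
  34→51: 17 bp
  51→2 (wrap): 56-51+2 = 7 bp

[7,9,10,13,17]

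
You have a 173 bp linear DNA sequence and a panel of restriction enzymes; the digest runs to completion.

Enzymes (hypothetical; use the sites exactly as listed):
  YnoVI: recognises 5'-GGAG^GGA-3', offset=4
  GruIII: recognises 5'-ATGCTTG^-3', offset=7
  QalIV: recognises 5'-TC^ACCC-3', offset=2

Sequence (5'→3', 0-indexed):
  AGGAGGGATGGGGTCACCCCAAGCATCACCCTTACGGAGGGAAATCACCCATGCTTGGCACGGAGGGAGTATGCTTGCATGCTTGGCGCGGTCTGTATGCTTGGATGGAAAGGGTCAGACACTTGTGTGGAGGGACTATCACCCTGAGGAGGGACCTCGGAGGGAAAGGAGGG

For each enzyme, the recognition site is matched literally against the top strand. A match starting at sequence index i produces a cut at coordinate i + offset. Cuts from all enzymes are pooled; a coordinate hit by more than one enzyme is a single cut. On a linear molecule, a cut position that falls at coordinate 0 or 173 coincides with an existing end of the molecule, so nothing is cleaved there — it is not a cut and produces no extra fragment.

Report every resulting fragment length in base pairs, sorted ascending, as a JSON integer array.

Site scan:
  YnoVI (GGAGGGA, off=4): starts [1, 35, 61, 128, 147, 158] → cuts [5, 39, 65, 132, 151, 162]
  GruIII (ATGCTTG, off=7): starts [50, 70, 78, 96] → cuts [57, 77, 85, 103]
  QalIV (TCACCC, off=2): starts [13, 25, 44, 138] → cuts [15, 27, 46, 140]

Pooled cuts: [5, 15, 27, 39, 46, 57, 65, 77, 85, 103, 132, 140, 151, 162]

Fragment lengths:
  [0,5): 5 bp
  [5,15): 10 bp
  [15,27): 12 bp
  [27,39): 12 bp
  [39,46): 7 bp
  [46,57): 11 bp
  [57,65): 8 bp
  [65,77): 12 bp
  [77,85): 8 bp
  [85,103): 18 bp
  [103,132): 29 bp
  [132,140): 8 bp
  [140,151): 11 bp
  [151,162): 11 bp
  [162,173): 11 bp

[5,7,8,8,8,10,11,11,11,11,12,12,12,18,29]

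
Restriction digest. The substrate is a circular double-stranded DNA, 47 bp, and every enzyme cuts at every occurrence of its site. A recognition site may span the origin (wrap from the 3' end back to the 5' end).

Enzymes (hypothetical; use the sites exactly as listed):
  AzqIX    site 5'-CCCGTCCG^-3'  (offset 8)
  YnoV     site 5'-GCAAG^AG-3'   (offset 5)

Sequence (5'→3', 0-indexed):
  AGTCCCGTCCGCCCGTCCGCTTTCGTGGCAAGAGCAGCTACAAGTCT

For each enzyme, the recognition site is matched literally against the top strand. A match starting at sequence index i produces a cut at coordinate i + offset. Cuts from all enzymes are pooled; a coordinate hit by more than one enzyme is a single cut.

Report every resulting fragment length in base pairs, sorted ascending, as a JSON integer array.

[8,13,26]

Per-enzyme occurrences:
  AzqIX CCCGTCCG/8: at [3, 11] ⇒ [11, 19]
  YnoV GCAAGAG/5: at [27] ⇒ [32]

All cut coordinates (distinct, sorted): [11, 19, 32]

Fragment lengths:
  11→19: 8 bp
  19→32: 13 bp
  32→11 (wrap): 47-32+11 = 26 bp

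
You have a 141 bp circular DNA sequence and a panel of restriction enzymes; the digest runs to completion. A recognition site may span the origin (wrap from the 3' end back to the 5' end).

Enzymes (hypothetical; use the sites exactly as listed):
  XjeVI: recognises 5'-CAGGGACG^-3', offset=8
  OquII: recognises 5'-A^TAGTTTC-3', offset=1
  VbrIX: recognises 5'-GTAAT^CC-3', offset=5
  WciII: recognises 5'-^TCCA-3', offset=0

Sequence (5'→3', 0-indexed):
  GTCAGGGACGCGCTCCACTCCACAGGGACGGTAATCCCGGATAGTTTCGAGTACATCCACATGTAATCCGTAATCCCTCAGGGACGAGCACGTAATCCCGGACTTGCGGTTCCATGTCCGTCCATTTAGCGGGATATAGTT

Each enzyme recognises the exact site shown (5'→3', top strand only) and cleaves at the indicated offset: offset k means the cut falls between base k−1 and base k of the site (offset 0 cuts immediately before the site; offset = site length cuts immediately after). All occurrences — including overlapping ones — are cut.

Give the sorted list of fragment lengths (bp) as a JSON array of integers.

Site scan:
  XjeVI CAGGGACG/8: at [2, 22, 78] ⇒ [10, 30, 86]
  OquII ATAGTTTC/1: at [40] ⇒ [41]
  VbrIX GTAATCC/5: at [30, 62, 69, 91] ⇒ [35, 67, 74, 96]
  WciII TCCA/0: at [13, 18, 55, 110, 120] ⇒ [13, 18, 55, 110, 120]

All cut coordinates (distinct, sorted): [10, 13, 18, 30, 35, 41, 55, 67, 74, 86, 96, 110, 120]

Fragments:
  10→13: 3 bp
  13→18: 5 bp
  18→30: 12 bp
  30→35: 5 bp
  35→41: 6 bp
  41→55: 14 bp
  55→67: 12 bp
  67→74: 7 bp
  74→86: 12 bp
  86→96: 10 bp
  96→110: 14 bp
  110→120: 10 bp
  120→10 (wrap): 141-120+10 = 31 bp

[3,5,5,6,7,10,10,12,12,12,14,14,31]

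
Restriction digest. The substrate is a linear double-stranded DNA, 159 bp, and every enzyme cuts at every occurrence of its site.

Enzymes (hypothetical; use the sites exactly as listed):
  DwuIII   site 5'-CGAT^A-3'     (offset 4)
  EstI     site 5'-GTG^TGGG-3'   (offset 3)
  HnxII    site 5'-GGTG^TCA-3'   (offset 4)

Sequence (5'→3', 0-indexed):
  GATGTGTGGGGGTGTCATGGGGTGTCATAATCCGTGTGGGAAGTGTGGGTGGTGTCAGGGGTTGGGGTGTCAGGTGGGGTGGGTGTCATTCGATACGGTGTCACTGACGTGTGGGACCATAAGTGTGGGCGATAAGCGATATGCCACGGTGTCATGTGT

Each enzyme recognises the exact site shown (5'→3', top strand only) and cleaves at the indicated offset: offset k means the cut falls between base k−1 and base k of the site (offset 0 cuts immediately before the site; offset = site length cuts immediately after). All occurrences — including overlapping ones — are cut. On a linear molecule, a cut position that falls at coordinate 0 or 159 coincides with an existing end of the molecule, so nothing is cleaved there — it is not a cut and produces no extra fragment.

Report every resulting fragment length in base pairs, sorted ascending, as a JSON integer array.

[6,6,7,8,8,8,9,9,9,10,11,11,12,14,15,16]

Site scan:
  DwuIII (CGATA, off=4): starts [90, 129, 136] → cuts [94, 133, 140]
  EstI (GTGTGGG, off=3): starts [3, 33, 42, 108, 122] → cuts [6, 36, 45, 111, 125]
  HnxII (GGTGTCA, off=4): starts [10, 20, 50, 65, 81, 96, 147] → cuts [14, 24, 54, 69, 85, 100, 151]

Pooled cuts: [6, 14, 24, 36, 45, 54, 69, 85, 94, 100, 111, 125, 133, 140, 151]

Fragments:
  [0,6): 6 bp
  [6,14): 8 bp
  [14,24): 10 bp
  [24,36): 12 bp
  [36,45): 9 bp
  [45,54): 9 bp
  [54,69): 15 bp
  [69,85): 16 bp
  [85,94): 9 bp
  [94,100): 6 bp
  [100,111): 11 bp
  [111,125): 14 bp
  [125,133): 8 bp
  [133,140): 7 bp
  [140,151): 11 bp
  [151,159): 8 bp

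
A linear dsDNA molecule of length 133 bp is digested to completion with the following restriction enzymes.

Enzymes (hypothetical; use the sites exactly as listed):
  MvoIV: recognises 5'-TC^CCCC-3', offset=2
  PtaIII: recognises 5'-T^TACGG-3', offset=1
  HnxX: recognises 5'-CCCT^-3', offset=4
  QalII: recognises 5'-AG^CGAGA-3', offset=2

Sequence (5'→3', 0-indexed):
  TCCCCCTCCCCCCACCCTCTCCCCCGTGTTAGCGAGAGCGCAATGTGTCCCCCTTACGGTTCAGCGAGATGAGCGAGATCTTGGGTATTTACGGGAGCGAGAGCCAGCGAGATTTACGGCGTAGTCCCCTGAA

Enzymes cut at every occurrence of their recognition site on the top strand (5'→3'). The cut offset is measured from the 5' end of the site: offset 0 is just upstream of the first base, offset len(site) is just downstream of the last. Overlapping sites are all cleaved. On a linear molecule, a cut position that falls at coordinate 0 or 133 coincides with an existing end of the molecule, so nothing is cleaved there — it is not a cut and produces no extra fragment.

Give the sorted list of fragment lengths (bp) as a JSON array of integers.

Per-enzyme occurrences:
  MvoIV (TCCCCC, off=2): starts [0, 6, 19, 47] → cuts [2, 8, 21, 49]
  PtaIII (TTACGG, off=1): starts [53, 88, 113] → cuts [54, 89, 114]
  HnxX (CCCT, off=4): starts [3, 14, 50, 126] → cuts [7, 18, 54, 130]
  QalII (AGCGAGA, off=2): starts [30, 62, 71, 95, 105] → cuts [32, 64, 73, 97, 107]

All cut coordinates (distinct, sorted): [2, 7, 8, 18, 21, 32, 49, 54, 64, 73, 89, 97, 107, 114, 130]

Fragment lengths:
  [0,2): 2 bp
  [2,7): 5 bp
  [7,8): 1 bp
  [8,18): 10 bp
  [18,21): 3 bp
  [21,32): 11 bp
  [32,49): 17 bp
  [49,54): 5 bp
  [54,64): 10 bp
  [64,73): 9 bp
  [73,89): 16 bp
  [89,97): 8 bp
  [97,107): 10 bp
  [107,114): 7 bp
  [114,130): 16 bp
  [130,133): 3 bp

[1,2,3,3,5,5,7,8,9,10,10,10,11,16,16,17]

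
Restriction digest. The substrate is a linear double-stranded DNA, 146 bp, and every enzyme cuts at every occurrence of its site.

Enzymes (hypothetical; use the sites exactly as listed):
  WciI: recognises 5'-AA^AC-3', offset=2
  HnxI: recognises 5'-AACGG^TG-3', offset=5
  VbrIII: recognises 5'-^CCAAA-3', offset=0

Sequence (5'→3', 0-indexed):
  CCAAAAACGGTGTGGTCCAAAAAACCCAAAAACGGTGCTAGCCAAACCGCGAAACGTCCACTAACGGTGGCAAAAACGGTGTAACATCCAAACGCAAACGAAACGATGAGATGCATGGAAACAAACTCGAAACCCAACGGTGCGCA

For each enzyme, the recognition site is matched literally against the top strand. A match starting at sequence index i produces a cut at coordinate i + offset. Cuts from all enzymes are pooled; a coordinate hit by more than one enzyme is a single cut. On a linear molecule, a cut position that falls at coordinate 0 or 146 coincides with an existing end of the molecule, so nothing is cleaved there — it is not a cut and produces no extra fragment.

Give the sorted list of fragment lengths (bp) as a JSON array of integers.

Per-enzyme occurrences:
  WciI AAAC/2: at [4, 21, 29, 43, 51, 73, 89, 95, 100, 118, 122, 129] ⇒ [6, 23, 31, 45, 53, 75, 91, 97, 102, 120, 124, 131]
  HnxI AACGGTG/5: at [5, 30, 62, 74, 135] ⇒ [10, 35, 67, 79, 140]
  VbrIII CCAAA/0: at [0, 16, 25, 41, 87] ⇒ [16, 25, 41, 87] (position 0 is a terminus of the linear molecule — no cut)

All cut coordinates (distinct, sorted): [6, 10, 16, 23, 25, 31, 35, 41, 45, 53, 67, 75, 79, 87, 91, 97, 102, 120, 124, 131, 140]

Fragment lengths:
  [0,6): 6 bp
  [6,10): 4 bp
  [10,16): 6 bp
  [16,23): 7 bp
  [23,25): 2 bp
  [25,31): 6 bp
  [31,35): 4 bp
  [35,41): 6 bp
  [41,45): 4 bp
  [45,53): 8 bp
  [53,67): 14 bp
  [67,75): 8 bp
  [75,79): 4 bp
  [79,87): 8 bp
  [87,91): 4 bp
  [91,97): 6 bp
  [97,102): 5 bp
  [102,120): 18 bp
  [120,124): 4 bp
  [124,131): 7 bp
  [131,140): 9 bp
  [140,146): 6 bp

[2,4,4,4,4,4,4,5,6,6,6,6,6,6,7,7,8,8,8,9,14,18]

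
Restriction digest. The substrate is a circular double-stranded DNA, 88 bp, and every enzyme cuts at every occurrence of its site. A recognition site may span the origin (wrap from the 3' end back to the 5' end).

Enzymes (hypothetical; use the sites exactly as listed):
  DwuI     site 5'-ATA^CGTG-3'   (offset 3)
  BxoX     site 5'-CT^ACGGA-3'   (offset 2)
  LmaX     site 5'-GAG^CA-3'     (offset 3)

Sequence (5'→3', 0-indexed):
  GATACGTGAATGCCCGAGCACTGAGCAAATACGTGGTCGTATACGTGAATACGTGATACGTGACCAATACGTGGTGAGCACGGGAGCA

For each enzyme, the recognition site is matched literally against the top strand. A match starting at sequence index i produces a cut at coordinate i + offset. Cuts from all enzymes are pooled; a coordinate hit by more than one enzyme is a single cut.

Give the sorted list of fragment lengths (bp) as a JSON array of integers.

Site scan:
  DwuI (ATACGTG, off=3): starts [1, 28, 40, 48, 55, 66] → cuts [4, 31, 43, 51, 58, 69]
  BxoX (CTACGGA, off=2): no sites
  LmaX (GAGCA, off=3): starts [15, 22, 75, 83] → cuts [18, 25, 78, 86]

Pooled cuts: [4, 18, 25, 31, 43, 51, 58, 69, 78, 86]

Fragment lengths:
  4→18: 14 bp
  18→25: 7 bp
  25→31: 6 bp
  31→43: 12 bp
  43→51: 8 bp
  51→58: 7 bp
  58→69: 11 bp
  69→78: 9 bp
  78→86: 8 bp
  86→4 (wrap): 88-86+4 = 6 bp

[6,6,7,7,8,8,9,11,12,14]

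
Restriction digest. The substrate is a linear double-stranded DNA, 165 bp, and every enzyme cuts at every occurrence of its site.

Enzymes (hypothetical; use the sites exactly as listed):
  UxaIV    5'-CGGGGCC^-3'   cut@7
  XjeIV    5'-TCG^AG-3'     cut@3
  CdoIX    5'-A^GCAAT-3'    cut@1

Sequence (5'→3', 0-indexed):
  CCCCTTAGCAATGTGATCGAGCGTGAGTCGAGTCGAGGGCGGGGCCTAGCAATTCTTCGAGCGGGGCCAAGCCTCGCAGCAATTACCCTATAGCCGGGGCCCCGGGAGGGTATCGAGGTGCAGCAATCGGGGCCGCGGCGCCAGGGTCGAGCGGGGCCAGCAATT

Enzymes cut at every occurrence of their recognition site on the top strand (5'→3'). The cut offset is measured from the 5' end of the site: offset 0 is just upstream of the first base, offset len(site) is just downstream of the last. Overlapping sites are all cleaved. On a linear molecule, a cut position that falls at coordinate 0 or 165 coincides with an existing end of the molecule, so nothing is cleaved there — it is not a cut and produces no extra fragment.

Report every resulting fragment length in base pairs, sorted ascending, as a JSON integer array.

[1,2,5,6,7,7,9,9,10,11,11,11,12,12,14,15,23]

Per-enzyme occurrences:
  UxaIV CGGGGCC/7: at [39, 61, 94, 127, 151] ⇒ [46, 68, 101, 134, 158]
  XjeIV TCGAG/3: at [16, 27, 32, 56, 112, 146] ⇒ [19, 30, 35, 59, 115, 149]
  CdoIX AGCAAT/1: at [6, 47, 77, 121, 158] ⇒ [7, 48, 78, 122, 159]

All cut coordinates (distinct, sorted): [7, 19, 30, 35, 46, 48, 59, 68, 78, 101, 115, 122, 134, 149, 158, 159]

Fragment lengths:
  [0,7): 7 bp
  [7,19): 12 bp
  [19,30): 11 bp
  [30,35): 5 bp
  [35,46): 11 bp
  [46,48): 2 bp
  [48,59): 11 bp
  [59,68): 9 bp
  [68,78): 10 bp
  [78,101): 23 bp
  [101,115): 14 bp
  [115,122): 7 bp
  [122,134): 12 bp
  [134,149): 15 bp
  [149,158): 9 bp
  [158,159): 1 bp
  [159,165): 6 bp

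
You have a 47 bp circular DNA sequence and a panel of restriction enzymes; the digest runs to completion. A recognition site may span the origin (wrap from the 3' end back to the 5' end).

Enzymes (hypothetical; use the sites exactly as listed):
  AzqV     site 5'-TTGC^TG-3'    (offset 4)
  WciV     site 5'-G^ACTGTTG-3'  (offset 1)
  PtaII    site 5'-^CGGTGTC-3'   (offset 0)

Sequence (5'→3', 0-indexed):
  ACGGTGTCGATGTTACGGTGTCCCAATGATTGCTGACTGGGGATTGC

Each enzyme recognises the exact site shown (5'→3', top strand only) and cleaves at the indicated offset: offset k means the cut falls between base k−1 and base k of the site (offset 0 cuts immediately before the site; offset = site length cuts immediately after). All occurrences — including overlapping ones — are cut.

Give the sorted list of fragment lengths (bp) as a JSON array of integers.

[14,15,18]

Site scan:
  AzqV TTGCTG/4: at [29] ⇒ [33]
  WciV (GACTGTTG, off=1): no sites
  PtaII CGGTGTC/0: at [1, 15] ⇒ [1, 15]

All cut coordinates (distinct, sorted): [1, 15, 33]

Fragments:
  1→15: 14 bp
  15→33: 18 bp
  33→1 (wrap): 47-33+1 = 15 bp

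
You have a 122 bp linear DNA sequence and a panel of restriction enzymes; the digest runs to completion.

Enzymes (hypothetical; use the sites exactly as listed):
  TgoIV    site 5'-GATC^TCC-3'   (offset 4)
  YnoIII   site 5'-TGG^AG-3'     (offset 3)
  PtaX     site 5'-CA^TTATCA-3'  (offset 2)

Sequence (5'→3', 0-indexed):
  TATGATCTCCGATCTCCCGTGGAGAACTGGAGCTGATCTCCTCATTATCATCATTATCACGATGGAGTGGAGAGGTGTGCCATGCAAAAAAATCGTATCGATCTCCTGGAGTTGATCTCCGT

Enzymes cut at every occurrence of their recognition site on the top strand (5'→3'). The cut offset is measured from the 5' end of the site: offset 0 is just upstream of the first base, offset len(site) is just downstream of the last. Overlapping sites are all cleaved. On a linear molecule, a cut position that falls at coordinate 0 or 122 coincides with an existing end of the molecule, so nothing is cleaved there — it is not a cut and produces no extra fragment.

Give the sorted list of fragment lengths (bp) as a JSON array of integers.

[5,5,6,6,7,7,8,8,8,8,9,12,33]

Scan for sites:
  TgoIV (GATCTCC, off=4): starts [3, 10, 34, 99, 113] → cuts [7, 14, 38, 103, 117]
  YnoIII (TGGAG, off=3): starts [19, 27, 62, 67, 106] → cuts [22, 30, 65, 70, 109]
  PtaX (CATTATCA, off=2): starts [42, 51] → cuts [44, 53]

All cut coordinates (distinct, sorted): [7, 14, 22, 30, 38, 44, 53, 65, 70, 103, 109, 117]

Fragment lengths:
  [0,7): 7 bp
  [7,14): 7 bp
  [14,22): 8 bp
  [22,30): 8 bp
  [30,38): 8 bp
  [38,44): 6 bp
  [44,53): 9 bp
  [53,65): 12 bp
  [65,70): 5 bp
  [70,103): 33 bp
  [103,109): 6 bp
  [109,117): 8 bp
  [117,122): 5 bp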